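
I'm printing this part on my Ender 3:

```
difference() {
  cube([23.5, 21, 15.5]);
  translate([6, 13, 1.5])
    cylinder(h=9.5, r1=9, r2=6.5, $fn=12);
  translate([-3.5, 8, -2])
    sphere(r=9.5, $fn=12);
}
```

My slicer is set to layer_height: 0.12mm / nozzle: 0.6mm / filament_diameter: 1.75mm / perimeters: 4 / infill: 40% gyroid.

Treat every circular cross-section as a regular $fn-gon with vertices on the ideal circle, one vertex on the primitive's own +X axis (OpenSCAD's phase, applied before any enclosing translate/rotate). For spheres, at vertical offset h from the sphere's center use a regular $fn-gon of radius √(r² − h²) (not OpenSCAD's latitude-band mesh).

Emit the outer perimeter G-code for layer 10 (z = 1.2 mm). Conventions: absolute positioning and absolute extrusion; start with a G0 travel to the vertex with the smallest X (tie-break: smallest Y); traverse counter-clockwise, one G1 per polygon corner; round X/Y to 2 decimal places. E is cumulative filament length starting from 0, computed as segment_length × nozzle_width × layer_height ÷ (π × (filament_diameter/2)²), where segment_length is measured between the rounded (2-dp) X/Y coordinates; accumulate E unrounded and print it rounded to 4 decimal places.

G0 X0.00 Y16.01 Z1.20
G1 X0.97 Y15.75 E0.0301
G1 X4.25 Y12.47 E0.1689
G1 X5.44 Y8.00 E0.3074
G1 X4.25 Y3.53 E0.4458
G1 X0.97 Y0.25 E0.5847
G1 X0.03 Y0.00 E0.6138
G1 X23.50 Y0.00 E1.3164
G1 X23.50 Y21.00 E1.9450
G1 X0.00 Y21.00 E2.6484
G1 X0.00 Y16.01 E2.7978

At z = 1.2 mm: the cube (footprint 23.5×21) is included at this height; the cone at (6, 13) is absent (z outside [1.5, 11]); the r=9.5 sphere at (-3.5, 8) contributes a regular 12-gon of circumradius √(9.5²−3.2²) = 8.945; Taking the first minus the rest: starting from the 23.5×21 cube, the r=9.5 sphere at (-3.5, 8) partially overlaps it — only the 60.68 mm² overlap (of its 240.03 mm²) is removed, clipping the outline — 1 connected region. The outline is a single polygon with 10 vertices. Extrusion per mm of travel: 0.6 × 0.12 / (π × 0.875²) = 0.029934. Accumulating E over each segment gives final E = 2.7978.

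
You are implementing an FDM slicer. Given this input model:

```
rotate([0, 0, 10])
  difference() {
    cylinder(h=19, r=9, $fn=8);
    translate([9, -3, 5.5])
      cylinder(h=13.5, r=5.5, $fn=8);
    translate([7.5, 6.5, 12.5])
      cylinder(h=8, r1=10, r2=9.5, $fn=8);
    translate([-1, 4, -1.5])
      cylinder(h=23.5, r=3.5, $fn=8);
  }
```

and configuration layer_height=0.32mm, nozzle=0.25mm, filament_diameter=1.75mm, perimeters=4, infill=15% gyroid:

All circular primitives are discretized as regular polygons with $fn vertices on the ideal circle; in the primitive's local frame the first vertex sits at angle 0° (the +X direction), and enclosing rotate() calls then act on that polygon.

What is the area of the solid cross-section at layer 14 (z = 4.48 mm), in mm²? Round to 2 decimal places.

194.45 mm²

At z = 4.48 mm: the r=9 cylinder gives a regular 8-gon of circumradius 9 (constant along its height) (area = (8/2)·9.000²·sin(360°/8) = 229.10 mm²); the cylinder at (9, -3) is absent (z outside [5.5, 19]); the cone at (7.5, 6.5) does not reach this height (z outside [12.5, 20.5]); the r=3.5 cylinder at (-1, 4) gives a regular 8-gon of circumradius 3.5 (constant along its height) (area = (8/2)·3.500²·sin(360°/8) = 34.65 mm²); After the difference (first − rest): starting from the r=9 cylinder (229.10 mm²), the r=3.5 cylinder at (-1, 4) lies wholly inside it (removes its full 34.65 mm² and its 21.43 mm outline becomes a hole wall) — area = 194.45 mm²; (rotated 10° about Z; rotation is an isometry so areas/perimeters/island counts are preserved). Overall, the cross-section is one region with 1 hole. Net area = 194.45 mm².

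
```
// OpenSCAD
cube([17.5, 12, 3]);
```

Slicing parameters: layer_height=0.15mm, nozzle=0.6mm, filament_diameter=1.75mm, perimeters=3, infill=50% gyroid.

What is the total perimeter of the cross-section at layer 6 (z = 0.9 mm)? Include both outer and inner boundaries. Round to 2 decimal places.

At z = 0.9 mm: the cube (footprint 17.5×12) is included at this height (perimeter 59.00 mm). Overall, the cross-section is a single solid region. Total boundary length (outer) = 59.00 mm.

59.00 mm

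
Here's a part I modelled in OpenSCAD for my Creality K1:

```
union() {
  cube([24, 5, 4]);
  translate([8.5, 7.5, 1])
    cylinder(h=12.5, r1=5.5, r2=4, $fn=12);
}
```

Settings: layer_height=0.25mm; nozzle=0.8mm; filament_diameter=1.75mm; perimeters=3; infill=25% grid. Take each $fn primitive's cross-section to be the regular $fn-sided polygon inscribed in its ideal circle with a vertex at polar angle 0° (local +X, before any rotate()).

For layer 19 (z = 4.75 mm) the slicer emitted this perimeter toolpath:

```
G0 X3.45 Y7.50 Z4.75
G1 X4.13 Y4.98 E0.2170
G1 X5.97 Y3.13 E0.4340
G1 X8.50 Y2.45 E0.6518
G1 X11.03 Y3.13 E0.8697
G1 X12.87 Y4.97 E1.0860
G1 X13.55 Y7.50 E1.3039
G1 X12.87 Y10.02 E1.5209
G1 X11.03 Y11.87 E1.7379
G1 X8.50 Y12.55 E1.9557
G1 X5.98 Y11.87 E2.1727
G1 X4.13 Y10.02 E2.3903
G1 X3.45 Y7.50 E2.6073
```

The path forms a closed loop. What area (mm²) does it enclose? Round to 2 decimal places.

76.45 mm²

Apply the shoelace formula to the sequence of (X, Y) vertices; enclosed area = 76.45 mm².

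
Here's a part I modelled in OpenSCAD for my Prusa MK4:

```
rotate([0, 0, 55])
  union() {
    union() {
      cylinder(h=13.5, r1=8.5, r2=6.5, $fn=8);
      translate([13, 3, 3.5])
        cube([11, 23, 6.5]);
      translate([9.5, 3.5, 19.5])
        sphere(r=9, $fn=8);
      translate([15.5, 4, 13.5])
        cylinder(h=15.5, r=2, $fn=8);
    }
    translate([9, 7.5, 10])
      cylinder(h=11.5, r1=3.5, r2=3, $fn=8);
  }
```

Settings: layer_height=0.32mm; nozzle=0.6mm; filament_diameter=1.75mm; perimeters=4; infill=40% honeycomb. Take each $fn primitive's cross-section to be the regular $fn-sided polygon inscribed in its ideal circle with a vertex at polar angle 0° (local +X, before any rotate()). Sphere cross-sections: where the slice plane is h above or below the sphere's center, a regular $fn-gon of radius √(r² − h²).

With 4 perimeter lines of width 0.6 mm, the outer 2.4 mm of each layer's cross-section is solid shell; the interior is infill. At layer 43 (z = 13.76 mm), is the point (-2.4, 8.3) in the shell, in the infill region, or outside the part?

shell

At z = 13.76 mm: the cone is not intersected at this z (z outside [0, 13.5]); the cube at (13, 3) is not intersected at this z (z outside [3.5, 10]); the sphere at (9.5, 3.5): section is a regular 8-gon, circumradius = √(r²−h²) = √(9²−5.74²) = 6.932; the cylinder at (15.5, 4): section is a regular 8-gon, circumradius r=2; Taking the union: the regions partially overlap (shared area 7.60 mm²), so overlapping operands fuse into one piece — 1 connected region; the cone at (9, 7.5) contributes a regular 8-gon of circumradius 3.337 (interpolated between r1=3.5 and r2=3 at t=0.327); Combining (union): the regions partially overlap (shared area 29.37 mm²), so overlapping operands fuse into one piece — 1 connected region; (whole slice rotated 55° about Z — lengths, areas and connectivity unchanged). Overall, the cross-section is a single solid region. Undo the 55° rotation: the query point maps to (5.422, 6.727) in the un-rotated model frame. The nearest boundary edge runs (2.57, 3.50)→(4.60, 8.40); distance from the point to it = 1.40 mm. The point is inside the cross-section, 1.40 mm from the nearest boundary — within the 2.4 mm shell band (4 × 0.6).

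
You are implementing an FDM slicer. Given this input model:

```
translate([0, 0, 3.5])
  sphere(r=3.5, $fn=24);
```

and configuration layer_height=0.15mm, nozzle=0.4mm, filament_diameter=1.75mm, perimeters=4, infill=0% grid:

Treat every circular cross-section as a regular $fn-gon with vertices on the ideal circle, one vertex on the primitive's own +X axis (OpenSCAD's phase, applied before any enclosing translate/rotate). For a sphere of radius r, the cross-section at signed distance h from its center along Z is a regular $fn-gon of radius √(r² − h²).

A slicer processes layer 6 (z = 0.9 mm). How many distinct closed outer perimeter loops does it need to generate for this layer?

At z = 0.9 mm: the sphere: section is a regular 24-gon, circumradius = √(r²−h²) = √(3.5²−2.6²) = 2.343. The result has 1 disconnected region.

1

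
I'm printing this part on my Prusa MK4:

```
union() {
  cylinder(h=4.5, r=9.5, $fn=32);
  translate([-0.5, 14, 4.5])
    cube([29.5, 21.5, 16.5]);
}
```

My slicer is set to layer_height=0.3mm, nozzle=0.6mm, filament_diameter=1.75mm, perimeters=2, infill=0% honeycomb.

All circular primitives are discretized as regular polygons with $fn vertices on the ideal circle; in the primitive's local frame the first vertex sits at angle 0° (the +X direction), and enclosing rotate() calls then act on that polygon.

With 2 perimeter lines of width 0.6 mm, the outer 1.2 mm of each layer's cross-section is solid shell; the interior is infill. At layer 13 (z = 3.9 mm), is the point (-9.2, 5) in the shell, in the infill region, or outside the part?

outside

At z = 3.9 mm: the r=9.5 cylinder contributes a regular 32-gon of circumradius 9.5; the cube at (-0.5, 14) is not intersected at this z (z outside [4.5, 21]); Combining (union): only the r=9.5 cylinder is present, so the union is just that shape — 1 connected region. Overall, the cross-section is a single solid region. The nearest boundary edge runs (-7.90, 5.28)→(-8.78, 3.64); distance from the point to it = 1.02 mm. The point is not inside any of the regions above, so it lies outside the cross-section (1.02 mm from the nearest boundary).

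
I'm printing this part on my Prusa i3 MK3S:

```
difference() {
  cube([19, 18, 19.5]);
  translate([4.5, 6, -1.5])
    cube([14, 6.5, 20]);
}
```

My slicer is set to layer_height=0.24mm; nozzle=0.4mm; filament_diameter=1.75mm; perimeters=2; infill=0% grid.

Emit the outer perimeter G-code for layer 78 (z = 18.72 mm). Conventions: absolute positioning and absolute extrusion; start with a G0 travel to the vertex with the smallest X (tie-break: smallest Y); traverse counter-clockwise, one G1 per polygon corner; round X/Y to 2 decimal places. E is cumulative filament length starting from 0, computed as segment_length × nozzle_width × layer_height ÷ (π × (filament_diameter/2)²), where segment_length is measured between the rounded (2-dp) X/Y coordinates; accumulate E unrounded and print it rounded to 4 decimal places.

At z = 18.72 mm: the cube (footprint 19×18) is included at this height; the cube at (4.5, 6) is not intersected at this z (z outside [-1.5, 18.5]); Taking the first minus the rest: none of the subtracted shapes is present at this height, so the 19×18 cube is unchanged — 1 connected region. The outline is a single polygon with 4 vertices. Extrusion per mm of travel: 0.4 × 0.24 / (π × 0.875²) = 0.039912. Accumulating E over each segment gives final E = 2.9535.

G0 X0.00 Y0.00 Z18.72
G1 X19.00 Y0.00 E0.7583
G1 X19.00 Y18.00 E1.4767
G1 X0.00 Y18.00 E2.2351
G1 X0.00 Y0.00 E2.9535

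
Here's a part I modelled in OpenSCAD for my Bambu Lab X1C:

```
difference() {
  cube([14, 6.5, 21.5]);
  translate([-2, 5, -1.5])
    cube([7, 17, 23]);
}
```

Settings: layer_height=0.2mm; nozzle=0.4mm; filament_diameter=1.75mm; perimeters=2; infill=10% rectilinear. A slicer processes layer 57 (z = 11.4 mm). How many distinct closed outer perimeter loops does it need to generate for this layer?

At z = 11.4 mm: the 14×6.5 cube contributes its full rectangle; the cube at (-2, 5) (footprint 7×17) is included at this height; After the difference (first − rest): starting from the 14×6.5 cube, the 7×17 cube at (-2, 5) partially overlaps it — only the 7.50 mm² overlap (of its 119.00 mm²) is removed, clipping the outline — 1 connected region. The result has 1 disconnected region.

1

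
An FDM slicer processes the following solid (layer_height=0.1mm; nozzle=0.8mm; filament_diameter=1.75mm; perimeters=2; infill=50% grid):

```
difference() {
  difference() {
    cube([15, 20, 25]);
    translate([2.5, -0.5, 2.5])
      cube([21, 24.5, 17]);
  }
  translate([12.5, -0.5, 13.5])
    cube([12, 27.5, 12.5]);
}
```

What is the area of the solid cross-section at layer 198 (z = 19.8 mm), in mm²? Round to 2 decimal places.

At z = 19.8 mm: the cube (footprint 15×20) is included at this height (area 300.00 mm²); the cube at (2.5, -0.5) is not intersected at this z (z outside [2.5, 19.5]); Subtracting the remaining from the first: none of the subtracted shapes is present at this height, so the 15×20 cube is unchanged — area = 300.00 mm²; the 12×27.5 cube at (12.5, -0.5) contributes its full rectangle (area 330.00 mm²); After the difference (first − rest): starting from the result so far (300.00 mm²), the 12×27.5 cube at (12.5, -0.5) partially overlaps it — only the 50.00 mm² overlap (of its 330.00 mm²) is removed, clipping the outline — area = 250.00 mm². Overall, the cross-section is a single solid region. Net area = 250.00 mm².

250.00 mm²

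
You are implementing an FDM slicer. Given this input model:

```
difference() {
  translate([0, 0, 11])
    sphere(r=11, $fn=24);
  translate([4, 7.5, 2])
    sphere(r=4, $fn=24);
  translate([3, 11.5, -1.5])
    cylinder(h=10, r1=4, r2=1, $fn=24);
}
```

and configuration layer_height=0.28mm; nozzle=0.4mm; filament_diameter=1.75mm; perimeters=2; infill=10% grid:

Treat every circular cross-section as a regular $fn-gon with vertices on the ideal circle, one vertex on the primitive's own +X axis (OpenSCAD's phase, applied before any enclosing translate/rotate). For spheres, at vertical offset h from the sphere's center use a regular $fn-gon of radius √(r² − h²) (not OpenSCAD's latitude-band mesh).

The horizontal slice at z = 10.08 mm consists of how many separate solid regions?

1

At z = 10.08 mm: the r=11 sphere contributes a regular 24-gon of circumradius √(11²−0.92²) = 10.961; the sphere at (4, 7.5) is absent (|z−center|=8.080 > r=4); the cone at (3, 11.5) is not intersected at this z (z outside [-1.5, 8.5]); Taking the first minus the rest: none of the subtracted shapes is present at this height, so the r=11 sphere is unchanged — 1 connected region. The result has 1 disconnected region.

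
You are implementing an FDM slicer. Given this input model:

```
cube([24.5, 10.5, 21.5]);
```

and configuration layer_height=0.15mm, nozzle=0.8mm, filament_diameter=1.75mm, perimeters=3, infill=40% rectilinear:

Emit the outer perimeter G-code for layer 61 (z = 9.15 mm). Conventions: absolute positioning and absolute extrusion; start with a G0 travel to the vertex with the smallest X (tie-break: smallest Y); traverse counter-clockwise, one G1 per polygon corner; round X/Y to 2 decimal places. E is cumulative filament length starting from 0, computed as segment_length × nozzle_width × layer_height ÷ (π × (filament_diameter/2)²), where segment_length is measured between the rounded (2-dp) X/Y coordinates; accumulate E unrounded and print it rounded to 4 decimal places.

G0 X0.00 Y0.00 Z9.15
G1 X24.50 Y0.00 E1.2223
G1 X24.50 Y10.50 E1.7462
G1 X0.00 Y10.50 E2.9685
G1 X0.00 Y0.00 E3.4923

At z = 9.15 mm: the cube (footprint 24.5×10.5) is included at this height. The outline is a single polygon with 4 vertices. Extrusion per mm of travel: 0.8 × 0.15 / (π × 0.875²) = 0.049890. Accumulating E over each segment gives final E = 3.4923.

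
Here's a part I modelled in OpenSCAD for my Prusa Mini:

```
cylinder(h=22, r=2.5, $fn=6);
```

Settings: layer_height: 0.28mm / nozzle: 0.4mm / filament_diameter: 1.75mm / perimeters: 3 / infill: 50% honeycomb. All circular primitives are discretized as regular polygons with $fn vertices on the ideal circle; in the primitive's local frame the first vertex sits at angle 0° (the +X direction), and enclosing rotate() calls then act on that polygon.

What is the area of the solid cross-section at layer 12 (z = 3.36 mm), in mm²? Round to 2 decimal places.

At z = 3.36 mm: the r=2.5 cylinder contributes a regular 6-gon of circumradius 2.5 (area = (6/2)·2.500²·sin(360°/6) = 16.24 mm²). Overall, the cross-section is a single solid region. Net area = 16.24 mm².

16.24 mm²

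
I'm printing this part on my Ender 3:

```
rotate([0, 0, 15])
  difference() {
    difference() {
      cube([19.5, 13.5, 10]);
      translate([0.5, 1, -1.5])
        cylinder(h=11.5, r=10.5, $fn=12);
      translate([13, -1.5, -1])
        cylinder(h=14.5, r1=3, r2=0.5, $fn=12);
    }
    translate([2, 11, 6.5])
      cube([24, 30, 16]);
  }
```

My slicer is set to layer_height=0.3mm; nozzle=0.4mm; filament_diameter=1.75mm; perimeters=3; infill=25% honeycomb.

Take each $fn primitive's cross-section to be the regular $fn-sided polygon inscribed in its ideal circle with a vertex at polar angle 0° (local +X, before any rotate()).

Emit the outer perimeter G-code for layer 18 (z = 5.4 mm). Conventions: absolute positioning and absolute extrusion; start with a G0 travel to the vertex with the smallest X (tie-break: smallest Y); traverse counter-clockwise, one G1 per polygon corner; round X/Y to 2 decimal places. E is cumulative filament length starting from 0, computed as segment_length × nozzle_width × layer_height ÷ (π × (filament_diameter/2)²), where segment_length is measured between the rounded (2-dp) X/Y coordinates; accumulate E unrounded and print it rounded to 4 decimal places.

At z = 5.4 mm: the cube is present — its section is the full 19.5×13.5 rectangle; the cylinder at (0.5, 1): section is a regular 12-gon, circumradius r=10.5; the cone at (13, -1.5) contributes a regular 12-gon of circumradius 1.897 (interpolated between r1=3 and r2=0.5 at t=0.441); Taking the first minus the rest: starting from the 19.5×13.5 cube, the r=10.5 cylinder at (0.5, 1) partially overlaps it — only the 98.77 mm² overlap (of its 330.75 mm²) is removed, clipping the outline; the cone at (13, -1.5) partially overlaps it — only the 0.53 mm² overlap (of its 10.79 mm²) is removed, clipping the outline — 1 connected region; the cube at (2, 11) does not reach this height (z outside [6.5, 22.5]); Taking the first minus the rest: none of the subtracted shapes is present at this height, so the result so far is unchanged — 1 connected region; (whole slice rotated 15° about Z — lengths, areas and connectivity unchanged). The outline is a single polygon with 14 vertices. Extrusion per mm of travel: 0.4 × 0.3 / (π × 0.875²) = 0.049890. Accumulating E over each segment gives final E = 3.0904.

G0 X-3.49 Y13.04 Z5.40
G1 X-2.94 Y10.98 E0.1064
G1 X-2.49 Y11.24 E0.1323
G1 X2.94 Y11.24 E0.4032
G1 X7.65 Y8.52 E0.6746
G1 X10.37 Y3.81 E0.9459
G1 X10.37 Y2.78 E0.9973
G1 X11.50 Y3.08 E1.0556
G1 X11.60 Y3.26 E1.0659
G1 X12.45 Y3.75 E1.1148
G1 X13.44 Y3.75 E1.1642
G1 X13.61 Y3.65 E1.1741
G1 X18.84 Y5.05 E1.4442
G1 X15.34 Y18.09 E2.1178
G1 X-3.49 Y13.04 E3.0904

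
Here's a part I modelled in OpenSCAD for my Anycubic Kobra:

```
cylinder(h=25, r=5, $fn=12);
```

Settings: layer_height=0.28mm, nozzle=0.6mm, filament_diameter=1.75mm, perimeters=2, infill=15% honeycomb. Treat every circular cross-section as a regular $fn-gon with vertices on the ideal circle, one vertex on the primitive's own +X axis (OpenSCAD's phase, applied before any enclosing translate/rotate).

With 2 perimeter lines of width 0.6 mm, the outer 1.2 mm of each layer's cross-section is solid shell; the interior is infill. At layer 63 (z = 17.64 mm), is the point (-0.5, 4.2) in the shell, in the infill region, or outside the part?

shell

At z = 17.64 mm: the r=5 cylinder contributes a regular 12-gon of circumradius 5. Overall, the cross-section is a single solid region. The nearest boundary edge runs (0.00, 5.00)→(-2.50, 4.33); distance from the point to it = 0.64 mm. The point is inside the cross-section, 0.64 mm from the nearest boundary — within the 1.2 mm shell band (2 × 0.6).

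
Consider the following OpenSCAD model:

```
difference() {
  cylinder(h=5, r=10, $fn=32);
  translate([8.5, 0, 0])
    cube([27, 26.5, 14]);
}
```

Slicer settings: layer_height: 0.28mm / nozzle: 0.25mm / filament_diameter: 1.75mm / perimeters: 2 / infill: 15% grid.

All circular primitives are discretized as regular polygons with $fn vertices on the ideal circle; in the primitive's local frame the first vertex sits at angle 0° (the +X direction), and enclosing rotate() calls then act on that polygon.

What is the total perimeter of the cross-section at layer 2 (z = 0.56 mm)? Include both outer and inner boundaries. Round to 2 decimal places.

At z = 0.56 mm: the r=10 cylinder gives a regular 32-gon of circumradius 10 (constant along its height) (perimeter = 2·32·10.000·sin(180°/32) = 62.73 mm); the 27×26.5 cube at (8.5, 0) contributes its full rectangle (perimeter 107.00 mm); Taking the first minus the rest: starting from the r=10 cylinder, the 27×26.5 cube at (8.5, 0) partially overlaps it — only the 5.17 mm² overlap (of its 715.50 mm²) is removed, clipping the outline — boundary = 63.95 mm. Overall, the cross-section is a single solid region. Total boundary length (outer) = 63.95 mm.

63.95 mm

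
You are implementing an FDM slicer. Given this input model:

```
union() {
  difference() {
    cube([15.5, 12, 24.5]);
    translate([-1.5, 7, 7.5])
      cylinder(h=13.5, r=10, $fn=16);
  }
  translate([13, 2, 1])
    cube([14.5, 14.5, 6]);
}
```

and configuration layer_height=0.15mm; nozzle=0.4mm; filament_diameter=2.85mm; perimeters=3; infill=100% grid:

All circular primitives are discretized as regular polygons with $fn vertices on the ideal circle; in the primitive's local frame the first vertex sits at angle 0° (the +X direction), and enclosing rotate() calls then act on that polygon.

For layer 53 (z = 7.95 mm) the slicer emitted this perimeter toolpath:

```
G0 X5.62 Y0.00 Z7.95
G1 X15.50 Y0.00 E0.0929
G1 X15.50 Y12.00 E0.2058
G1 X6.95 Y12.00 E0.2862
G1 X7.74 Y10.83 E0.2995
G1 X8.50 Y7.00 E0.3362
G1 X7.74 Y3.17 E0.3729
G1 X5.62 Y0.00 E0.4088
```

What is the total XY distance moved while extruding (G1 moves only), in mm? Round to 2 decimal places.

Sum the Euclidean lengths of each G1 segment: total = 43.46 mm.

43.46 mm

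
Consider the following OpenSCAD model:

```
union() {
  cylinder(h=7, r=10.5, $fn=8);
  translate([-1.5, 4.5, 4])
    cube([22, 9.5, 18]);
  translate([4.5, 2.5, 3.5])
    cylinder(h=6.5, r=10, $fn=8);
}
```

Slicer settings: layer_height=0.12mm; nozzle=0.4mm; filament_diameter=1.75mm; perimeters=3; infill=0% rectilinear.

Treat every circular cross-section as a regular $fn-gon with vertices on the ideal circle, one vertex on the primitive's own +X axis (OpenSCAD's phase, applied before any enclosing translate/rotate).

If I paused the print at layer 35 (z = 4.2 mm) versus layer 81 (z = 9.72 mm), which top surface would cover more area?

layer 35 (z = 4.2 mm)

Layer 35 (z = 4.2): the r=10.5 cylinder gives a regular 8-gon of circumradius 10.5 (constant along its height) (area = (8/2)·10.500²·sin(360°/8) = 311.83 mm²); the cube at (-1.5, 4.5) is present — its section is the full 22×9.5 rectangle (area 209.00 mm²); the r=10 cylinder at (4.5, 2.5) gives a regular 8-gon of circumradius 10 (constant along its height) (area = (8/2)·10.000²·sin(360°/8) = 282.84 mm²); Merging all regions: the regions partially overlap — summed areas 803.68 mm² minus the doubly-counted overlap 290.31 mm² gives 513.37 mm² — area = 513.37 mm². So its area = 513.37 mm². Layer 81 (z = 9.72): the cylinder is absent (z outside [0, 7]); the 22×9.5 cube at (-1.5, 4.5) contributes its full rectangle (area 209.00 mm²); the r=10 cylinder at (4.5, 2.5) gives a regular 8-gon of circumradius 10 (constant along its height) (area = (8/2)·10.000²·sin(360°/8) = 282.84 mm²); Combining (union): the regions partially overlap — summed areas 491.84 mm² minus the doubly-counted overlap 92.08 mm² gives 399.76 mm² — area = 399.76 mm². So its area = 399.76 mm². Layer 35 is larger (513.37 vs 399.76 mm²).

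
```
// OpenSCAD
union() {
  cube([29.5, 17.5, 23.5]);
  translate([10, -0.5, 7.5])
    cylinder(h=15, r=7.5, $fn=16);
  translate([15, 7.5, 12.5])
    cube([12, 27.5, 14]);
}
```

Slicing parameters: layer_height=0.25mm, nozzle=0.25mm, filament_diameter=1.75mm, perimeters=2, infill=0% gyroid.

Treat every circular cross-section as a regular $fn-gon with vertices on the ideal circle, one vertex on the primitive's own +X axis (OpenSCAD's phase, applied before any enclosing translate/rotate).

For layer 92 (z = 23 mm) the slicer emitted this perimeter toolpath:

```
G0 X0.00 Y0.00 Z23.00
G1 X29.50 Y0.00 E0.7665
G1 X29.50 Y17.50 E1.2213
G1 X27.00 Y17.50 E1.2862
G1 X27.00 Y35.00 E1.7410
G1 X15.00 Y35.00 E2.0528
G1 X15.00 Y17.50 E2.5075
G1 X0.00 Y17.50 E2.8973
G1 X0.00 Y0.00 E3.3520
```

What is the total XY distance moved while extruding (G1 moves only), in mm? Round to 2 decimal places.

Sum the Euclidean lengths of each G1 segment: total = 129.00 mm.

129.00 mm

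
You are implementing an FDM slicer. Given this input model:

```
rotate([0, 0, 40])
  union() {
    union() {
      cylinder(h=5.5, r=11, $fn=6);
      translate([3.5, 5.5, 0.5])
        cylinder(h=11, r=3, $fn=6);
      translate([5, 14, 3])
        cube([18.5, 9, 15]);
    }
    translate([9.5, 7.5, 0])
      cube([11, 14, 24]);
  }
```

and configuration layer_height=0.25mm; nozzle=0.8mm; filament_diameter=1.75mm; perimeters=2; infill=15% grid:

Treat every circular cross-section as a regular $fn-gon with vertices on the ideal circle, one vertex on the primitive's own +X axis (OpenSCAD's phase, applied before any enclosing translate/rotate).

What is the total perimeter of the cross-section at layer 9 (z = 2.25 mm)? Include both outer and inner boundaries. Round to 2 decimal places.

116.00 mm

At z = 2.25 mm: the r=11 cylinder gives a regular 6-gon of circumradius 11 (constant along its height) (perimeter = 2·6·11.000·sin(180°/6) = 66.00 mm); the r=3 cylinder at (3.5, 5.5) contributes a regular 6-gon of circumradius 3 (perimeter = 2·6·3.000·sin(180°/6) = 18.00 mm); the cube at (5, 14) is absent (z outside [3, 18]); Taking the union: the r=3 cylinder at (3.5, 5.5) lies entirely inside the r=11 cylinder, so the union is just the r=11 cylinder — boundary = 66.00 mm; the cube at (9.5, 7.5) (footprint 11×14) is included at this height (perimeter 50.00 mm); Taking the union: the 2 present regions are separate (no shared area or edge), so areas and boundary lengths simply add and each stays a separate island — boundary = 116.00 mm; (whole slice rotated 40° about Z — lengths, areas and connectivity unchanged). Overall, the cross-section has 2 separate islands. Total boundary length (outer) = 116.00 mm.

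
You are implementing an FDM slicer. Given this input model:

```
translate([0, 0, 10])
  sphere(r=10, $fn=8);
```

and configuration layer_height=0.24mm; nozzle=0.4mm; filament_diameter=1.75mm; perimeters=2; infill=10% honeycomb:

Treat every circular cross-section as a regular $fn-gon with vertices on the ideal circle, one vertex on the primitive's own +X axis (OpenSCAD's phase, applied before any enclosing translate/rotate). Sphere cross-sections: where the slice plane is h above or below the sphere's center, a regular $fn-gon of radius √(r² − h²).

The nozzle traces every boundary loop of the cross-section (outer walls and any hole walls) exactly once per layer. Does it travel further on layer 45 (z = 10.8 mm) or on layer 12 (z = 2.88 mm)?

layer 45 (z = 10.8 mm)

Layer 45 (z = 10.8): the sphere: section is a regular 8-gon, circumradius = √(r²−h²) = √(10²−0.8²) = 9.968 (perimeter = 2·8·9.968·sin(180°/8) = 61.03 mm). So its perimeter = 61.03 mm. Layer 12 (z = 2.88): the r=10 sphere contributes a regular 8-gon of circumradius √(10²−7.12²) = 7.022 (perimeter = 2·8·7.022·sin(180°/8) = 42.99 mm). So its perimeter = 42.99 mm. Layer 45 is larger (61.03 vs 42.99 mm).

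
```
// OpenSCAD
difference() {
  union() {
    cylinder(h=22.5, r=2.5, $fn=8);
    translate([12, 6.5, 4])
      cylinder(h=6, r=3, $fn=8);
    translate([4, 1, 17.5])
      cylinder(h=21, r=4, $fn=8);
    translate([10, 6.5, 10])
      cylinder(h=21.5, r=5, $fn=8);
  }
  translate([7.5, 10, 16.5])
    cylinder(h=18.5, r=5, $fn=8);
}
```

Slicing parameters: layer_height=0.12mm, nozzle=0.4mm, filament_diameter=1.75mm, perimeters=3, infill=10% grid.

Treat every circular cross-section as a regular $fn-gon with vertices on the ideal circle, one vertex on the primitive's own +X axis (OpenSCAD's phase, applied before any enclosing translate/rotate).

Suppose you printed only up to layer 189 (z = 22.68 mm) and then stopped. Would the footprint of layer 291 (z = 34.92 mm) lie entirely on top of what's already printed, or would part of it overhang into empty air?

Compare the two slices. At z = 22.68: the cylinder is absent (z outside [0, 22.5]); the cylinder at (12, 6.5) is not intersected at this z (z outside [4, 10]); the r=4 cylinder at (4, 1) contributes a regular 8-gon of circumradius 4 (area = (8/2)·4.000²·sin(360°/8) = 45.25 mm²); the r=5 cylinder at (10, 6.5) gives a regular 8-gon of circumradius 5 (constant along its height) (area = (8/2)·5.000²·sin(360°/8) = 70.71 mm²); Combining (union): the regions partially overlap — summed areas 115.97 mm² minus the doubly-counted overlap 0.88 mm² gives 115.08 mm² — area = 115.08 mm²; the cylinder at (7.5, 10): section is a regular 8-gon, circumradius r=5 (area = (8/2)·5.000²·sin(360°/8) = 70.71 mm²); Subtracting the remaining from the first: starting from the result so far (115.08 mm²), the r=5 cylinder at (7.5, 10) partially overlaps it — only the 31.41 mm² overlap (of its 70.71 mm²) is removed, clipping the outline — area = 83.67 mm². At z = 34.92: the cylinder is absent (z outside [0, 22.5]); the cylinder at (12, 6.5) does not reach this height (z outside [4, 10]); the r=4 cylinder at (4, 1) gives a regular 8-gon of circumradius 4 (constant along its height) (area = (8/2)·4.000²·sin(360°/8) = 45.25 mm²); the cylinder at (10, 6.5) is absent (z outside [10, 31.5]); Merging all regions: only the r=4 cylinder at (4, 1) is present, so the union is just that shape — area = 45.25 mm²; the cylinder at (7.5, 10): section is a regular 8-gon, circumradius r=5 (area = (8/2)·5.000²·sin(360°/8) = 70.71 mm²); Subtracting the remaining from the first: starting from that combined region (45.25 mm²), the r=5 cylinder at (7.5, 10) misses the remaining region (no effect) — area = 45.25 mm². Checking containment: the cross-section at z = 34.92 is a subset of the cross-section at z = 22.68.

entirely on top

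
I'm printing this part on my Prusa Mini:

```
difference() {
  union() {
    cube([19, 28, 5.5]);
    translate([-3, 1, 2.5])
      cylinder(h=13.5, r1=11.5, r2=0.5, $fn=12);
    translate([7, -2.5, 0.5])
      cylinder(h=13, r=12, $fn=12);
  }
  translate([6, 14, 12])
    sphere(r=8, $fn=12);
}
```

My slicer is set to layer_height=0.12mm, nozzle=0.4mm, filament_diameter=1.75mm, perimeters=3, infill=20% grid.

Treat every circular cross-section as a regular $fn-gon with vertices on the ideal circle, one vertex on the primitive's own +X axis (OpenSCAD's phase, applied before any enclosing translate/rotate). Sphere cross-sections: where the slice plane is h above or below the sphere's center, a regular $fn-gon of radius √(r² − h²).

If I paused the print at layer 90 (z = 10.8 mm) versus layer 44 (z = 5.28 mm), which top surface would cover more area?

Layer 90 (z = 10.8): the cube does not reach this height (z outside [0, 5.5]); the cone at (-3, 1) (r1=11.5→r2=0.5) has section circumradius 4.737 here — a regular 12-gon (area = (12/2)·4.737²·sin(360°/12) = 67.32 mm²); the cylinder at (7, -2.5): section is a regular 12-gon, circumradius r=12 (area = (12/2)·12.000²·sin(360°/12) = 432.00 mm²); Combining (union): the regions partially overlap — summed areas 499.32 mm² minus the doubly-counted overlap 41.44 mm² gives 457.88 mm² — area = 457.88 mm²; the r=8 sphere at (6, 14) slices to a regular 12-gon of circumradius 7.909 (√(r²−h²) with h=1.2 from center) (area = (12/2)·7.909²·sin(360°/12) = 187.68 mm²); Subtracting the remaining from the first: starting from that combined region (457.88 mm²), the r=8 sphere at (6, 14) partially overlaps it — only the 19.69 mm² overlap (of its 187.68 mm²) is removed, clipping the outline — area = 438.19 mm². So its area = 438.19 mm². Layer 44 (z = 5.28): the 19×28 cube contributes its full rectangle (area 532.00 mm²); the cone at (-3, 1) contributes a regular 12-gon of circumradius 9.235 (interpolated between r1=11.5 and r2=0.5 at t=0.206) (area = (12/2)·9.235²·sin(360°/12) = 255.85 mm²); the cylinder at (7, -2.5): section is a regular 12-gon, circumradius r=12 (area = (12/2)·12.000²·sin(360°/12) = 432.00 mm²); Merging all regions: the regions partially overlap — summed areas 1219.85 mm² minus the doubly-counted overlap 267.29 mm² gives 952.55 mm² — area = 952.55 mm²; the r=8 sphere at (6, 14) slices to a regular 12-gon of circumradius 4.341 (√(r²−h²) with h=6.72 from center) (area = (12/2)·4.341²·sin(360°/12) = 56.52 mm²); Subtracting the remaining from the first: starting from that combined region (952.55 mm²), the r=8 sphere at (6, 14) lies wholly inside it (removes its full 56.52 mm² and its 26.96 mm outline becomes a hole wall) — area = 896.03 mm². So its area = 896.03 mm². Layer 44 is larger (896.03 vs 438.19 mm²).

layer 44 (z = 5.28 mm)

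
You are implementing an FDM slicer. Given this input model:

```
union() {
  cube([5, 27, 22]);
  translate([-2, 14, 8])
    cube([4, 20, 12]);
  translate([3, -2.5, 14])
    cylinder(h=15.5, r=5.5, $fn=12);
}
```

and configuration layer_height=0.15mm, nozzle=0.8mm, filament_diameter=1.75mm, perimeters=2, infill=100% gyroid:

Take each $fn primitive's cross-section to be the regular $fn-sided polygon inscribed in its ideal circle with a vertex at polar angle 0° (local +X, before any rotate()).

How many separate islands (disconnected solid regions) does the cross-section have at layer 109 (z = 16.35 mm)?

At z = 16.35 mm: the cube is present — its section is the full 5×27 rectangle; the 4×20 cube at (-2, 14) contributes its full rectangle; the cylinder at (3, -2.5): section is a regular 12-gon, circumradius r=5.5; Taking the union: the regions partially overlap (shared area 39.24 mm²), so overlapping operands fuse into one piece — 1 connected region. Overall, the cross-section is a single solid region. Island count = 1.

1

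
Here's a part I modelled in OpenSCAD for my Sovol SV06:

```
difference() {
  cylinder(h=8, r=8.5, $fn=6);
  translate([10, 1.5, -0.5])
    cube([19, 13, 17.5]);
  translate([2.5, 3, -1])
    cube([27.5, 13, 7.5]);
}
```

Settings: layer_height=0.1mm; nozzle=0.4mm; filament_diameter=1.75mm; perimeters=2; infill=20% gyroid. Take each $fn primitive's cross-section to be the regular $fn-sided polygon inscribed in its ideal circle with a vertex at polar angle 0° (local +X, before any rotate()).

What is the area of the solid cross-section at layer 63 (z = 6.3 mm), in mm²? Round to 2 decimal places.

At z = 6.3 mm: the cylinder: section is a regular 6-gon, circumradius r=8.5 (area = (6/2)·8.500²·sin(360°/6) = 187.71 mm²); the cube at (10, 1.5) (footprint 19×13) is included at this height (area 247.00 mm²); the 27.5×13 cube at (2.5, 3) contributes its full rectangle (area 357.50 mm²); Subtracting the remaining from the first: starting from the r=8.5 cylinder (187.71 mm²), the 19×13 cube at (10, 1.5) misses the remaining region (no effect); the 27.5×13 cube at (2.5, 3) partially overlaps it — only the 13.12 mm² overlap (of its 357.50 mm²) is removed, clipping the outline — area = 174.59 mm². Overall, the cross-section is a single solid region. Net area = 174.59 mm².

174.59 mm²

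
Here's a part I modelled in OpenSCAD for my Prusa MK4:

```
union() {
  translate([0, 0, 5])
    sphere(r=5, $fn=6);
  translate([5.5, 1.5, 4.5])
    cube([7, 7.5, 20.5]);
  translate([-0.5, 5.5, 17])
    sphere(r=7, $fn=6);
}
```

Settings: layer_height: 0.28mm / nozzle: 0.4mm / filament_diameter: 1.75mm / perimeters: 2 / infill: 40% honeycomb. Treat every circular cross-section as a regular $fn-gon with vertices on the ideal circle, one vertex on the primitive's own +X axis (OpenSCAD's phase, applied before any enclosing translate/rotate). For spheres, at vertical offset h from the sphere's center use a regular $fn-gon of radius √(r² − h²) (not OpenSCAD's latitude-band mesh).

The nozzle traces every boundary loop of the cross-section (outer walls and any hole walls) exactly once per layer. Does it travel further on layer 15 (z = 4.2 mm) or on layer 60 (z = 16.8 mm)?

Layer 15 (z = 4.2): the r=5 sphere slices to a regular 6-gon of circumradius 4.936 (√(r²−h²) with h=0.8 from center) (perimeter = 2·6·4.936·sin(180°/6) = 29.61 mm); the cube at (5.5, 1.5) is not intersected at this z (z outside [4.5, 25]); the sphere at (-0.5, 5.5) does not reach this height (|z−center|=12.800 > r=7); Taking the union: only the r=5 sphere is present, so the union is just that shape — boundary = 29.61 mm. So its perimeter = 29.61 mm. Layer 60 (z = 16.8): the sphere does not reach this height (|z−center|=11.800 > r=5); the cube at (5.5, 1.5) is present — its section is the full 7×7.5 rectangle (perimeter 29.00 mm); the r=7 sphere at (-0.5, 5.5) slices to a regular 6-gon of circumradius 6.997 (√(r²−h²) with h=0.2 from center) (perimeter = 2·6·6.997·sin(180°/6) = 41.98 mm); Combining (union): the regions partially overlap (shared area 1.72 mm²), so the edge portions inside another operand are dropped and the merged outline is re-measured after clipping — boundary = 63.54 mm. So its perimeter = 63.54 mm. Layer 60 is larger (63.54 vs 29.61 mm).

layer 60 (z = 16.8 mm)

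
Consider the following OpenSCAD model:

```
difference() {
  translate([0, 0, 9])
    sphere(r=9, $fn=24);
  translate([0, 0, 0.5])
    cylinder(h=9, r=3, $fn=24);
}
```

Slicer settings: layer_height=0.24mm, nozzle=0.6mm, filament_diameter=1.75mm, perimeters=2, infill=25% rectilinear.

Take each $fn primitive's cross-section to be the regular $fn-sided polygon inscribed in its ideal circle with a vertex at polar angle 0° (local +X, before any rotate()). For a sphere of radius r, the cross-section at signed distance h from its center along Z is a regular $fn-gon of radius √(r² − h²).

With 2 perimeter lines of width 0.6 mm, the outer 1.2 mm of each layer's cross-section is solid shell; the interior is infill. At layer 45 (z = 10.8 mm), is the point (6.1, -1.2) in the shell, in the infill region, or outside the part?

infill

At z = 10.8 mm: the r=9 sphere slices to a regular 24-gon of circumradius 8.818 (√(r²−h²) with h=1.8 from center); the cylinder is absent (z outside [0.5, 9.5]); After the difference (first − rest): none of the subtracted shapes is present at this height, so the r=9 sphere is unchanged — 1 connected region. Overall, the cross-section is a single solid region. The nearest boundary edge runs (8.52, -2.28)→(8.82, 0.00); distance from the point to it = 2.54 mm. The point is inside the cross-section and 2.54 mm from the nearest boundary — more than the 1.2 mm shell width (2 × 0.6), so it's in the infill interior.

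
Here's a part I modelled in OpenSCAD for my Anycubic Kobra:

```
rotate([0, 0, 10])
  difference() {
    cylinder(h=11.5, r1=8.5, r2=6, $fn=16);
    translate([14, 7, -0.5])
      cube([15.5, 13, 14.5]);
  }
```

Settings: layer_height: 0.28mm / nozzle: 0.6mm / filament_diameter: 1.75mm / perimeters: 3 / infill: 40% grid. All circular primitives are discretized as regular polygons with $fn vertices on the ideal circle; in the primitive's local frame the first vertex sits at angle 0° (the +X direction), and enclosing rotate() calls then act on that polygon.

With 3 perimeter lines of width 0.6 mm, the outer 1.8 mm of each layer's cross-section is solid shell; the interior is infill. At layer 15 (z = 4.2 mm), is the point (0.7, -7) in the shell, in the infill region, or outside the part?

shell

At z = 4.2 mm: the cone: at t=0.365 of its height the radius interpolates to r₁+(r₂−r₁)t = 7.587, giving a regular 16-gon of that circumradius; the cube at (14, 7) is present — its section is the full 15.5×13 rectangle; Taking the first minus the rest: starting from the cone, the 15.5×13 cube at (14, 7) misses the remaining region (no effect) — 1 connected region; (rotated 10° about Z; rotation is an isometry so areas/perimeters/island counts are preserved). Overall, the cross-section is a single solid region. Undo the 10° rotation: the query point maps to (-0.526, -7.015) in the un-rotated model frame. The nearest boundary edge runs (-0.00, -7.59)→(-2.90, -7.01); distance from the point to it = 0.46 mm. The point is inside the cross-section, 0.46 mm from the nearest boundary — within the 1.8 mm shell band (3 × 0.6).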